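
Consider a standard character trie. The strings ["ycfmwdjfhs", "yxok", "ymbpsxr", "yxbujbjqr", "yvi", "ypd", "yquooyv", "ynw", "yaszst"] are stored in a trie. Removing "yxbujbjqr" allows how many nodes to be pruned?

Walk "yxbujbjqr" from the leaf back toward the root, removing each node that no remaining word uses.
The suffix "bujbjqr" (7 nodes) is used only by "yxbujbjqr"; the node for "yx" still has the child "o", so pruning stops there.
Nodes removed: 7

7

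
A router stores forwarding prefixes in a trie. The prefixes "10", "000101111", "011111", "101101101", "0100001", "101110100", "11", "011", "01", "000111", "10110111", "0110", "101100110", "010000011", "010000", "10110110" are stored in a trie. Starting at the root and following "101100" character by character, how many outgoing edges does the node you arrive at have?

Walk "101100" from the root, arriving at one node.
Distinct next characters after "101100": 1.
That node has 1 child edge.

1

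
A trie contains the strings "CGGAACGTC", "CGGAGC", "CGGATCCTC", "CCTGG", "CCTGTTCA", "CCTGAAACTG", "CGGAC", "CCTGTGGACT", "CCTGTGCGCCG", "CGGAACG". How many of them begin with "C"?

Filter for entries beginning with "C":
Matches: "CCTGAAACTG", "CCTGG", "CCTGTGCGCCG", "CCTGTGGACT", "CCTGTTCA", "CGGAACG", "CGGAACGTC", "CGGAC", "CGGAGC", "CGGATCCTC"
Count: 10

10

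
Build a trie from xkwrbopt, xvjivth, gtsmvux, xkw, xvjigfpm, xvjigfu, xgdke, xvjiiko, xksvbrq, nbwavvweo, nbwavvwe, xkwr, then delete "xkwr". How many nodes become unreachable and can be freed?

Walk "xkwr" from the leaf back toward the root, removing each node that no remaining word uses.
Every node on "xkwr" is still needed (e.g. by "xkwrbopt"), so nothing is freed.
Nodes removed: 0

0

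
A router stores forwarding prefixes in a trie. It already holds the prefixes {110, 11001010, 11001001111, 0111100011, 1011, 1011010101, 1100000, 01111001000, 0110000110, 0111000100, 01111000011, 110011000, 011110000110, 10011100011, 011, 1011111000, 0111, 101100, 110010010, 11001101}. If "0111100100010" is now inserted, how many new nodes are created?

Walking "0111100100010" from the root, the first 11 characters ("01111001000") follow existing edges; "1" is the first miss.
So 13 − 11 = 2 new nodes.

2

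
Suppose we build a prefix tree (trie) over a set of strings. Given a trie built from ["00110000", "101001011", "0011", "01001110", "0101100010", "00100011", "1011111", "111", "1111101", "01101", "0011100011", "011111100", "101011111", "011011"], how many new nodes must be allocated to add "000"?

Walking "000" from the root, the first 2 characters ("00") follow existing edges; "0" is the first miss.
New nodes needed: |"000"| − 2 = 3 − 2 = 1.

1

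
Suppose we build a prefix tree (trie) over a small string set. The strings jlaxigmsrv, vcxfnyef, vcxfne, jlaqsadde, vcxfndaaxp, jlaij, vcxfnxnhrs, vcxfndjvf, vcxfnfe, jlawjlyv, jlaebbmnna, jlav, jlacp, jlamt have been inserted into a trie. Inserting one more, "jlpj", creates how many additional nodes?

The longest prefix of "jlpj" already in the trie is "jl" (length 2).
New nodes needed: |"jlpj"| − 2 = 4 − 2 = 2.

2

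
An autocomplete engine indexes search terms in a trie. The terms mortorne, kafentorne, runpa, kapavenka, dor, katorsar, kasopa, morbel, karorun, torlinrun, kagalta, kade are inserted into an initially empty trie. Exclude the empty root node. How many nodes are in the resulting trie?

67

Trace insertions, counting only characters that open a new branch:
  "mortorne" → 8 new (m, o, r, t, o, r, n, e)
  "kafentorne" → 10 new (k, a, f, e, n, t, o, r, n, e)
  "runpa" → 5 new (r, u, n, p, a)
  "kapavenka" → prefix "ka" already present; 7 new (p, a, v, e, n, k, a)
  "dor" → 3 new (d, o, r)
  "katorsar" → prefix "ka" already present; 6 new (t, o, r, s, a, r)
  "kasopa" → prefix "ka" already present; 4 new (s, o, p, a)
  "morbel" → prefix "mor" already present; 3 new (b, e, l)
  "karorun" → prefix "ka" already present; 5 new (r, o, r, u, n)
  "torlinrun" → 9 new (t, o, r, l, i, n, r, u, n)
  "kagalta" → prefix "ka" already present; 5 new (g, a, l, t, a)
  "kade" → prefix "ka" already present; 2 new (d, e)
Total nodes = 8 + 10 + 5 + 7 + 3 + 6 + 4 + 3 + 5 + 9 + 5 + 2 = 67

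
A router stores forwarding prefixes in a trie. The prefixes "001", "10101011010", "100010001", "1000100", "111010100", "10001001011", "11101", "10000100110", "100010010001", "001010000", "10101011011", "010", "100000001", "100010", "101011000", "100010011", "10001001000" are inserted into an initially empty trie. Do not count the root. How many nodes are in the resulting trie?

61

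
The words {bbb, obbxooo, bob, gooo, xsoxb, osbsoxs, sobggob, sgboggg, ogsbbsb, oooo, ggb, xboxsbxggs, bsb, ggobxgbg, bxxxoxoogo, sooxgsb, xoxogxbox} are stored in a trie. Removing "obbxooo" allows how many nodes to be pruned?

6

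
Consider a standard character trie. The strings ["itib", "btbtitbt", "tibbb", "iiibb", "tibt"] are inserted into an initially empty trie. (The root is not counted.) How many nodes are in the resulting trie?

22

Trace insertions, counting only characters that open a new branch:
  "itib" → 4 new (i, t, i, b)
  "btbtitbt" → 8 new (b, t, b, t, i, t, b, t)
  "tibbb" → 5 new (t, i, b, b, b)
  "iiibb" → prefix "i" already present; 4 new (i, i, b, b)
  "tibt" → prefix "tib" already present; 1 new (t)
Total nodes = 4 + 8 + 5 + 4 + 1 = 22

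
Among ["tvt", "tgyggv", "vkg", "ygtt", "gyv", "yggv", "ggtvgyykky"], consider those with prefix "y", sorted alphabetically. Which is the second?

Words with prefix "y", in lexicographic order: "yggv", "ygtt"
Position 2: ygtt

ygtt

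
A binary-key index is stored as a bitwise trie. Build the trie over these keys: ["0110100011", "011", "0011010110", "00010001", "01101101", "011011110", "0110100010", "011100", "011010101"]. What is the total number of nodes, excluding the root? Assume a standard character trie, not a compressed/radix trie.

38

Trace insertions, counting only characters that open a new branch:
  "0110100011" → 10 new (0, 1, 1, 0, 1, 0, 0, 0, 1, 1)
  "011" → prefix "011" already present; 0 new (none)
  "0011010110" → prefix "0" already present; 9 new (0, 1, 1, 0, 1, 0, 1, 1, 0)
  "00010001" → prefix "00" already present; 6 new (0, 1, 0, 0, 0, 1)
  "01101101" → prefix "01101" already present; 3 new (1, 0, 1)
  "011011110" → prefix "011011" already present; 3 new (1, 1, 0)
  "0110100010" → prefix "011010001" already present; 1 new (0)
  "011100" → prefix "011" already present; 3 new (1, 0, 0)
  "011010101" → prefix "011010" already present; 3 new (1, 0, 1)
Total nodes = 10 + 0 + 9 + 6 + 3 + 3 + 1 + 3 + 3 = 38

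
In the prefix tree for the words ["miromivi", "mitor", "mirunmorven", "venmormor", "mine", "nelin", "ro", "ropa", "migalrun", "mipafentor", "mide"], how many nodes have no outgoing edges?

A leaf is a node with no children — equivalently, the end of a word that is not a proper prefix of any other stored word.
Those words: "mide", "migalrun", "mine", "mipafentor", "miromivi", "mirunmorven", "mitor", "nelin", "ropa", "venmormor"
Leaf count: 10

10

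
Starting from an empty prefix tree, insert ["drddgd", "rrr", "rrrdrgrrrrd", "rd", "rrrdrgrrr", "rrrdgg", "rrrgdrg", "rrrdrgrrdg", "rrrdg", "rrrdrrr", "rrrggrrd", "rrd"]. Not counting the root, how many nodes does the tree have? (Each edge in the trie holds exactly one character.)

33

Count nodes per top-level branch (shared prefixes stored once):
  'd'-branch (drddgd): 6 nodes
  'r'-branch (rd, rrd, rrr, rrrdg, rrrdgg, rrrdrgrrdg, rrrdrgrrr, rrrdrgrrrrd, rrrdrrr, rrrgdrg, rrrggrrd): 27 nodes
Sum: 33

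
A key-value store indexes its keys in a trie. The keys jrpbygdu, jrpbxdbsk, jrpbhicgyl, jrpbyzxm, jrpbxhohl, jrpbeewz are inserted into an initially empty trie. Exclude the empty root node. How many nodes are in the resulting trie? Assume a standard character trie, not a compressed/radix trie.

30

Trie structure (* marks end of a word):
(root)
└─ j
   └─ r
      └─ p
         └─ b
            ├─ e
            │  └─ e
            │     └─ w
            │        └─ z *
            ├─ h
            │  └─ i
            │     └─ c
            │        └─ g
            │           └─ y
            │              └─ l *
            ├─ x
            │  ├─ d
            │  │  └─ b
            │  │     └─ s
            │  │        └─ k *
            │  └─ h
            │     └─ o
            │        └─ h
            │           └─ l *
            └─ y
               ├─ g
               │  └─ d
               │     └─ u *
               └─ z
                  └─ x
                     └─ m *
Counting every labelled node above: 30.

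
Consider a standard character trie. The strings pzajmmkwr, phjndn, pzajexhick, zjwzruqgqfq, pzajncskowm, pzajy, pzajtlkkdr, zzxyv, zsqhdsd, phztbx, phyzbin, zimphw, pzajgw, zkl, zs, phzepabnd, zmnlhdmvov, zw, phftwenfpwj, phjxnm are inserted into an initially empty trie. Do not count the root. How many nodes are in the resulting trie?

101

Count nodes per top-level branch (shared prefixes stored once):
  'p'-branch (phftwenfpwj, phjndn, phjxnm, phyzbin, phzepabnd, phztbx, pzajexhick, pzajgw, pzajmmkwr, pzajncskowm, pzajtlkkdr, pzajy): 63 nodes
  'z'-branch (zimphw, zjwzruqgqfq, zkl, zmnlhdmvov, zs, zsqhdsd, zw, zzxyv): 38 nodes
Sum: 101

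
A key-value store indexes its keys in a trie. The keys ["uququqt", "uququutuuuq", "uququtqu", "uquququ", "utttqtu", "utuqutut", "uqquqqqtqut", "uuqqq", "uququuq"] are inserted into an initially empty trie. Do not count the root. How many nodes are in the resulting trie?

43

Trace insertions, counting only characters that open a new branch:
  "uququqt" → 7 new (u, q, u, q, u, q, t)
  "uququutuuuq" → prefix "uququ" already present; 6 new (u, t, u, u, u, q)
  "uququtqu" → prefix "uququ" already present; 3 new (t, q, u)
  "uquququ" → prefix "uququq" already present; 1 new (u)
  "utttqtu" → prefix "u" already present; 6 new (t, t, t, q, t, u)
  "utuqutut" → prefix "ut" already present; 6 new (u, q, u, t, u, t)
  "uqquqqqtqut" → prefix "uq" already present; 9 new (q, u, q, q, q, t, q, u, t)
  "uuqqq" → prefix "u" already present; 4 new (u, q, q, q)
  "uququuq" → prefix "uququu" already present; 1 new (q)
Total nodes = 7 + 6 + 3 + 1 + 6 + 6 + 9 + 4 + 1 = 43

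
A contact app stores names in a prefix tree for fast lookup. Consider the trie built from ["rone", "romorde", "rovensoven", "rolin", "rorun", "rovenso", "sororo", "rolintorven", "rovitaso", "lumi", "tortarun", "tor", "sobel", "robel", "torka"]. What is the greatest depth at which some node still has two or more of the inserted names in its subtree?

The deepest shared node is where two words last agree before diverging.
e.g. "rovenso" and "rovensoven" share the prefix "rovenso" of length 7; no pair shares a longer one.
Longest shared-prefix length: 7

7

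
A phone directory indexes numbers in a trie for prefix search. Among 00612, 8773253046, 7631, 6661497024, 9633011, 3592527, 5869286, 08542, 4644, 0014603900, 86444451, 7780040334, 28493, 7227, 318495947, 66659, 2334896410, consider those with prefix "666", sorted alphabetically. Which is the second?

66659

Filter for "666…" and sort: "6661497024", "66659"
Position 2: 66659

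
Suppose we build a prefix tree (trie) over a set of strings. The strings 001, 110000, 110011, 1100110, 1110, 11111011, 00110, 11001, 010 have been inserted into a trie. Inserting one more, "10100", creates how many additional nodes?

The longest prefix of "10100" already in the trie is "1" (length 1).
Each of the 4 remaining characters creates one node.

4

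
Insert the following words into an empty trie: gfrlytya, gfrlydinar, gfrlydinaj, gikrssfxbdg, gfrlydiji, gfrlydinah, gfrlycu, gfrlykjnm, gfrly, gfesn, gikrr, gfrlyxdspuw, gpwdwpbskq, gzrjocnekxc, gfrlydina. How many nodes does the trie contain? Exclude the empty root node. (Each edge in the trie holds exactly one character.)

For each word, the new-node count is its length minus the longest prefix already in the trie:
  "gfrlytya" → 8 new (g, f, r, l, y, t, y, a)
  "gfrlydinar" → prefix "gfrly" already present; 5 new (d, i, n, a, r)
  "gfrlydinaj" → prefix "gfrlydina" already present; 1 new (j)
  "gikrssfxbdg" → prefix "g" already present; 10 new (i, k, r, s, s, f, x, b, d, g)
  "gfrlydiji" → prefix "gfrlydi" already present; 2 new (j, i)
  "gfrlydinah" → prefix "gfrlydina" already present; 1 new (h)
  "gfrlycu" → prefix "gfrly" already present; 2 new (c, u)
  "gfrlykjnm" → prefix "gfrly" already present; 4 new (k, j, n, m)
  "gfrly" → prefix "gfrly" already present; 0 new (none)
  "gfesn" → prefix "gf" already present; 3 new (e, s, n)
  "gikrr" → prefix "gikr" already present; 1 new (r)
  "gfrlyxdspuw" → prefix "gfrly" already present; 6 new (x, d, s, p, u, w)
  "gpwdwpbskq" → prefix "g" already present; 9 new (p, w, d, w, p, b, s, k, q)
  "gzrjocnekxc" → prefix "g" already present; 10 new (z, r, j, o, c, n, e, k, x, c)
  "gfrlydina" → prefix "gfrlydina" already present; 0 new (none)
Total nodes = 8 + 5 + 1 + 10 + 2 + 1 + 2 + 4 + 0 + 3 + 1 + 6 + 9 + 10 + 0 = 62

62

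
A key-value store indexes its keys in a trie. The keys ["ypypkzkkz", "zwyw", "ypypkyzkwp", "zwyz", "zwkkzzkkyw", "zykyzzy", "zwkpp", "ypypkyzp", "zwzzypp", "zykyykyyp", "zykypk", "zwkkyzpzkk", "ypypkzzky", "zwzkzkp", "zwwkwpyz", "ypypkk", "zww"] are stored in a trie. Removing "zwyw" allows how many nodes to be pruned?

1

Walk "zwyw" from the leaf back toward the root, removing each node that no remaining word uses.
The suffix "w" (1 node) is used only by "zwyw"; the node for "zwy" still has the child "z", so pruning stops there.
Nodes removed: 1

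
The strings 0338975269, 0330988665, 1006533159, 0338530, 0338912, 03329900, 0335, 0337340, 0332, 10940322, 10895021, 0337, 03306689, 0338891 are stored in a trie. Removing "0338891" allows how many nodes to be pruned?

A node on "0338891"'s path can go only if nothing else ends at it or branches off below it.
The suffix "891" (3 nodes) is used only by "0338891"; the node for "0338" still has the child "9", so pruning stops there.
Nodes removed: 3

3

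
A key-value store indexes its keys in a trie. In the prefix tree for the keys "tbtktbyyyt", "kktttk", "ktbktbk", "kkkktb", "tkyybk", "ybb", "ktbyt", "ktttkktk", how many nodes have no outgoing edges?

Leaves are exactly the stored words that no other stored word extends.
Those words: "kkkktb", "kktttk", "ktbktbk", "ktbyt", "ktttkktk", "tbtktbyyyt", "tkyybk", "ybb"
Leaf count: 8

8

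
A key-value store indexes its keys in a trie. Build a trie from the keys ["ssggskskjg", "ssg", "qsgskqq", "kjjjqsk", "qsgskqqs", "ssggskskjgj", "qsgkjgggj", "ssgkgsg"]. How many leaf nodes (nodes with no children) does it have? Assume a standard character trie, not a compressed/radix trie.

A leaf is a node with no children — equivalently, the end of a word that is not a proper prefix of any other stored word.
Those words: "kjjjqsk", "qsgkjgggj", "qsgskqqs", "ssggskskjgj", "ssgkgsg"
Leaf count: 5

5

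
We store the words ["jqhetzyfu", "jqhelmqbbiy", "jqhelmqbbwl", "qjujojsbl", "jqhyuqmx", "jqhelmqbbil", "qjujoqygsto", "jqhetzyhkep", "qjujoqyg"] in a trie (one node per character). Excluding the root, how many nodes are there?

Trace insertions, counting only characters that open a new branch:
  "jqhetzyfu" → 9 new (j, q, h, e, t, z, y, f, u)
  "jqhelmqbbiy" → prefix "jqhe" already present; 7 new (l, m, q, b, b, i, y)
  "jqhelmqbbwl" → prefix "jqhelmqbb" already present; 2 new (w, l)
  "qjujojsbl" → 9 new (q, j, u, j, o, j, s, b, l)
  "jqhyuqmx" → prefix "jqh" already present; 5 new (y, u, q, m, x)
  "jqhelmqbbil" → prefix "jqhelmqbbi" already present; 1 new (l)
  "qjujoqygsto" → prefix "qjujo" already present; 6 new (q, y, g, s, t, o)
  "jqhetzyhkep" → prefix "jqhetzy" already present; 4 new (h, k, e, p)
  "qjujoqyg" → prefix "qjujoqyg" already present; 0 new (none)
Total nodes = 9 + 7 + 2 + 9 + 5 + 1 + 6 + 4 + 0 = 43

43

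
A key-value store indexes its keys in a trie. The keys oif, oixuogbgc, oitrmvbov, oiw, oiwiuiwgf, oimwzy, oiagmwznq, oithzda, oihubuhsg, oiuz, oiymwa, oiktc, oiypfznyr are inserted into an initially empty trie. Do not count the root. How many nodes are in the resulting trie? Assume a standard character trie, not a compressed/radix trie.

Insert word by word; a character creates a node only if that edge doesn't already exist:
  "oif" → 3 new (o, i, f)
  "oixuogbgc" → prefix "oi" already present; 7 new (x, u, o, g, b, g, c)
  "oitrmvbov" → prefix "oi" already present; 7 new (t, r, m, v, b, o, v)
  "oiw" → prefix "oi" already present; 1 new (w)
  "oiwiuiwgf" → prefix "oiw" already present; 6 new (i, u, i, w, g, f)
  "oimwzy" → prefix "oi" already present; 4 new (m, w, z, y)
  "oiagmwznq" → prefix "oi" already present; 7 new (a, g, m, w, z, n, q)
  "oithzda" → prefix "oit" already present; 4 new (h, z, d, a)
  "oihubuhsg" → prefix "oi" already present; 7 new (h, u, b, u, h, s, g)
  "oiuz" → prefix "oi" already present; 2 new (u, z)
  "oiymwa" → prefix "oi" already present; 4 new (y, m, w, a)
  "oiktc" → prefix "oi" already present; 3 new (k, t, c)
  "oiypfznyr" → prefix "oiy" already present; 6 new (p, f, z, n, y, r)
Total nodes = 3 + 7 + 7 + 1 + 6 + 4 + 7 + 4 + 7 + 2 + 4 + 3 + 6 = 61

61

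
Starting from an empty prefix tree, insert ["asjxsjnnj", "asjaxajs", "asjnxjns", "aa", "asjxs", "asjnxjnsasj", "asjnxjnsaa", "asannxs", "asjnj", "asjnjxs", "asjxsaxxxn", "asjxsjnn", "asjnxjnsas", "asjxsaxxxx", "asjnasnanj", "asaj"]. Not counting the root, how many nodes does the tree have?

For each word, the new-node count is its length minus the longest prefix already in the trie:
  "asjxsjnnj" → 9 new (a, s, j, x, s, j, n, n, j)
  "asjaxajs" → prefix "asj" already present; 5 new (a, x, a, j, s)
  "asjnxjns" → prefix "asj" already present; 5 new (n, x, j, n, s)
  "aa" → prefix "a" already present; 1 new (a)
  "asjxs" → prefix "asjxs" already present; 0 new (none)
  "asjnxjnsasj" → prefix "asjnxjns" already present; 3 new (a, s, j)
  "asjnxjnsaa" → prefix "asjnxjnsa" already present; 1 new (a)
  "asannxs" → prefix "as" already present; 5 new (a, n, n, x, s)
  "asjnj" → prefix "asjn" already present; 1 new (j)
  "asjnjxs" → prefix "asjnj" already present; 2 new (x, s)
  "asjxsaxxxn" → prefix "asjxs" already present; 5 new (a, x, x, x, n)
  "asjxsjnn" → prefix "asjxsjnn" already present; 0 new (none)
  "asjnxjnsas" → prefix "asjnxjnsas" already present; 0 new (none)
  "asjxsaxxxx" → prefix "asjxsaxxx" already present; 1 new (x)
  "asjnasnanj" → prefix "asjn" already present; 6 new (a, s, n, a, n, j)
  "asaj" → prefix "asa" already present; 1 new (j)
Total nodes = 9 + 5 + 5 + 1 + 0 + 3 + 1 + 5 + 1 + 2 + 5 + 0 + 0 + 1 + 6 + 1 = 45

45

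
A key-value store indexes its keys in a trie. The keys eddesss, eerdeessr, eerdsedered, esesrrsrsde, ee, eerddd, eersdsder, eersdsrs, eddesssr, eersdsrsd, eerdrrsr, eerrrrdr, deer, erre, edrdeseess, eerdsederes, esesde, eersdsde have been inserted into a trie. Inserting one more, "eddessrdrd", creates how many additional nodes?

4

Walking "eddessrdrd" from the root, the first 6 characters ("eddess") follow existing edges; "r" is the first miss.
So 10 − 6 = 4 new nodes.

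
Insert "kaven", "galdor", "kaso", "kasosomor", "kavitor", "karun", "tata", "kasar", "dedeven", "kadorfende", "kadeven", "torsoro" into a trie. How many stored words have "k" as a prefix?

Traverse to the node for "k", then collect every word in that subtree.
Words under "k": kadeven, kadorfende, karun, kasar, kaso, kasosomor, kaven, kavitor
Count: 8

8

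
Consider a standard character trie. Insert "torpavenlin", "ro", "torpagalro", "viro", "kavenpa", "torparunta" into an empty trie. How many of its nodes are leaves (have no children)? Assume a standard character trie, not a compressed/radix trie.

6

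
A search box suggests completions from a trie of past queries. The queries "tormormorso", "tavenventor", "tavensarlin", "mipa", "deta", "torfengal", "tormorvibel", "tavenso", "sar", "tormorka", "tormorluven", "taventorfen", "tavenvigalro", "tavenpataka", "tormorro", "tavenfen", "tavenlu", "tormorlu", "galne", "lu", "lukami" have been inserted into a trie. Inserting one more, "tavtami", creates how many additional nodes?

Walking "tavtami" from the root, the first 3 characters ("tav") follow existing edges; "t" is the first miss.
New nodes needed: |"tavtami"| − 3 = 7 − 3 = 4.

4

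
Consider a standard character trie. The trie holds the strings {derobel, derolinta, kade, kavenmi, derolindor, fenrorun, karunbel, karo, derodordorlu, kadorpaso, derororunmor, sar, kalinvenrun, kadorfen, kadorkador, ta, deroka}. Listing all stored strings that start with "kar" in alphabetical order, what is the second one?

karunbel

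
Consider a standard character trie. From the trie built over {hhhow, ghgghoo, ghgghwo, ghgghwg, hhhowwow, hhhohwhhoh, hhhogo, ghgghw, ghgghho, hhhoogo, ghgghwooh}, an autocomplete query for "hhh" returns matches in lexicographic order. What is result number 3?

hhhoogo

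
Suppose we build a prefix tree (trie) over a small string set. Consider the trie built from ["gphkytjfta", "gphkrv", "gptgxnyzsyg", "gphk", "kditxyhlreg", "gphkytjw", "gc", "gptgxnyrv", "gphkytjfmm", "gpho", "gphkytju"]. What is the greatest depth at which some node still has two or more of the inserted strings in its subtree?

Equivalently: take the maximum, over all pairs, of their longest common prefix length.
"gphkytjfmm" and "gphkytjfta" agree on "gphkytjf" (8 characters) before diverging; nothing deeper is shared.
Longest shared-prefix length: 8

8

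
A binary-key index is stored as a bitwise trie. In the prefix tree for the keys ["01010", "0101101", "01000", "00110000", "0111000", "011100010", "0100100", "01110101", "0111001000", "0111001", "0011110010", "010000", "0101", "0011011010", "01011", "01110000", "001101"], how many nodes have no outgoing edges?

11

Leaves are exactly the stored words that no other stored word extends.
Those words: "00110000", "0011011010", "0011110010", "010000", "0100100", "01010", "0101101", "01110000", "011100010", "0111001000", "01110101"
Leaf count: 11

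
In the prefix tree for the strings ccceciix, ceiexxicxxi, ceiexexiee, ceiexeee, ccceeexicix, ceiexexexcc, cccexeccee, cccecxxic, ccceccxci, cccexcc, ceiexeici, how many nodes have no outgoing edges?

Leaves are exactly the stored words that no other stored word extends.
Those words: "ccceccxci", "ccceciix", "cccecxxic", "ccceeexicix", "cccexcc", "cccexeccee", "ceiexeee", "ceiexeici", "ceiexexexcc", "ceiexexiee", "ceiexxicxxi"
Leaf count: 11

11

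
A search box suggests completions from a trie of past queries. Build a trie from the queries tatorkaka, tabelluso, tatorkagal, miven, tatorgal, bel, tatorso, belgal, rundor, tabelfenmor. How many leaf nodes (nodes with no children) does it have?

9

Leaves are exactly the stored words that no other stored word extends.
Those words: "belgal", "miven", "rundor", "tabelfenmor", "tabelluso", "tatorgal", "tatorkagal", "tatorkaka", "tatorso"
Leaf count: 9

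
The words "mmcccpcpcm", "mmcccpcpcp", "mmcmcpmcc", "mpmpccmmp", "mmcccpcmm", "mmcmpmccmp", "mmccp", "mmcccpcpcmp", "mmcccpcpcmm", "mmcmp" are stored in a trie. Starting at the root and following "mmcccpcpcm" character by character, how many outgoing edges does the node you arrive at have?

Follow the path "mmcccpcpcm" to its node, then look at its outgoing edges.
Characters that immediately follow "mmcccpcpcm" among the stored strings: {m, p}.
That node has 2 child edges.

2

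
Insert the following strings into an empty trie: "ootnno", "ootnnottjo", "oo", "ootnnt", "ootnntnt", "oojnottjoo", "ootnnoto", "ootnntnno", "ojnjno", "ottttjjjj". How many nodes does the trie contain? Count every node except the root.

Trace insertions, counting only characters that open a new branch:
  "ootnno" → 6 new (o, o, t, n, n, o)
  "ootnnottjo" → prefix "ootnno" already present; 4 new (t, t, j, o)
  "oo" → prefix "oo" already present; 0 new (none)
  "ootnnt" → prefix "ootnn" already present; 1 new (t)
  "ootnntnt" → prefix "ootnnt" already present; 2 new (n, t)
  "oojnottjoo" → prefix "oo" already present; 8 new (j, n, o, t, t, j, o, o)
  "ootnnoto" → prefix "ootnnot" already present; 1 new (o)
  "ootnntnno" → prefix "ootnntn" already present; 2 new (n, o)
  "ojnjno" → prefix "o" already present; 5 new (j, n, j, n, o)
  "ottttjjjj" → prefix "o" already present; 8 new (t, t, t, t, j, j, j, j)
Total nodes = 6 + 4 + 0 + 1 + 2 + 8 + 1 + 2 + 5 + 8 = 37

37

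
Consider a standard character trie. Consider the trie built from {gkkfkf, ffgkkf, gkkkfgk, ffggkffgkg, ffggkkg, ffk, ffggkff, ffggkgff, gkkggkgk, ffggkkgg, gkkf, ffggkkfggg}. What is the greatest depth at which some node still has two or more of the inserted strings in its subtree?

The deepest shared node is where two words last agree before diverging.
"ffggkff" and "ffggkffgkg" agree on "ffggkff" (7 characters) before diverging; nothing deeper is shared.
Longest shared-prefix length: 7

7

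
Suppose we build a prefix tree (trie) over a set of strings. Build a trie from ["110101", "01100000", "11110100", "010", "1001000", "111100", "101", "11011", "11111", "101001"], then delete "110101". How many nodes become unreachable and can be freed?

A node on "110101"'s path can go only if nothing else ends at it or branches off below it.
The suffix "01" (2 nodes) is used only by "110101"; the node for "1101" still has the child "1", so pruning stops there.
Nodes removed: 2

2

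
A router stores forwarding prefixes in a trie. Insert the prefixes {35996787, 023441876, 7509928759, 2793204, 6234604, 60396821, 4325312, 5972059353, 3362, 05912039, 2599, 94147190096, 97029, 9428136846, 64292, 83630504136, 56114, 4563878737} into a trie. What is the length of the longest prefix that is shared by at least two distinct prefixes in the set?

Look for the deepest trie node that still has at least two words in its subtree.
e.g. "94147190096" and "9428136846" share the prefix "94" of length 2; no pair shares a longer one.
Longest shared-prefix length: 2

2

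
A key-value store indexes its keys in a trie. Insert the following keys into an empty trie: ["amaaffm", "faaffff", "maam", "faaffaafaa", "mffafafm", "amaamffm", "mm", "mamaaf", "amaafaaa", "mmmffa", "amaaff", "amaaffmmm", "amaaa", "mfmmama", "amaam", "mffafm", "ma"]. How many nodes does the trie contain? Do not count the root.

Trace insertions, counting only characters that open a new branch:
  "amaaffm" → 7 new (a, m, a, a, f, f, m)
  "faaffff" → 7 new (f, a, a, f, f, f, f)
  "maam" → 4 new (m, a, a, m)
  "faaffaafaa" → prefix "faaff" already present; 5 new (a, a, f, a, a)
  "mffafafm" → prefix "m" already present; 7 new (f, f, a, f, a, f, m)
  "amaamffm" → prefix "amaa" already present; 4 new (m, f, f, m)
  "mm" → prefix "m" already present; 1 new (m)
  "mamaaf" → prefix "ma" already present; 4 new (m, a, a, f)
  "amaafaaa" → prefix "amaaf" already present; 3 new (a, a, a)
  "mmmffa" → prefix "mm" already present; 4 new (m, f, f, a)
  "amaaff" → prefix "amaaff" already present; 0 new (none)
  "amaaffmmm" → prefix "amaaffm" already present; 2 new (m, m)
  "amaaa" → prefix "amaa" already present; 1 new (a)
  "mfmmama" → prefix "mf" already present; 5 new (m, m, a, m, a)
  "amaam" → prefix "amaam" already present; 0 new (none)
  "mffafm" → prefix "mffaf" already present; 1 new (m)
  "ma" → prefix "ma" already present; 0 new (none)
Total nodes = 7 + 7 + 4 + 5 + 7 + 4 + 1 + 4 + 3 + 4 + 0 + 2 + 1 + 5 + 0 + 1 + 0 = 55

55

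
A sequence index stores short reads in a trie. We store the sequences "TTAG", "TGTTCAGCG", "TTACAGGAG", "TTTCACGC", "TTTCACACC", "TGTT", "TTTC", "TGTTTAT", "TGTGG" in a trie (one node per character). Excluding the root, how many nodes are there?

Trace insertions, counting only characters that open a new branch:
  "TTAG" → 4 new (T, T, A, G)
  "TGTTCAGCG" → prefix "T" already present; 8 new (G, T, T, C, A, G, C, G)
  "TTACAGGAG" → prefix "TTA" already present; 6 new (C, A, G, G, A, G)
  "TTTCACGC" → prefix "TT" already present; 6 new (T, C, A, C, G, C)
  "TTTCACACC" → prefix "TTTCAC" already present; 3 new (A, C, C)
  "TGTT" → prefix "TGTT" already present; 0 new (none)
  "TTTC" → prefix "TTTC" already present; 0 new (none)
  "TGTTTAT" → prefix "TGTT" already present; 3 new (T, A, T)
  "TGTGG" → prefix "TGT" already present; 2 new (G, G)
Total nodes = 4 + 8 + 6 + 6 + 3 + 0 + 0 + 3 + 2 = 32

32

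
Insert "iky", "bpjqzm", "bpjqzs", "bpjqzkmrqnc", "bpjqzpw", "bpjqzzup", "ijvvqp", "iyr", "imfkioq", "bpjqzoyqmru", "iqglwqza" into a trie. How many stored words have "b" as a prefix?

6

Filter for entries beginning with "b":
Matches: "bpjqzkmrqnc", "bpjqzm", "bpjqzoyqmru", "bpjqzpw", "bpjqzs", "bpjqzzup"
Count: 6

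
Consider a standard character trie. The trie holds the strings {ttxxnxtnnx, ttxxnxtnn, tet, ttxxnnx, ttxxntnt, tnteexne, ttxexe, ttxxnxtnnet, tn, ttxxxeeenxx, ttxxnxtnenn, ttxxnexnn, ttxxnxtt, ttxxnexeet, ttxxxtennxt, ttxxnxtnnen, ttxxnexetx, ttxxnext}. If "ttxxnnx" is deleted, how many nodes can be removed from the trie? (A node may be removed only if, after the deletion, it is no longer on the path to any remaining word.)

2

After clearing the end-marker at "ttxxnnx", prune upward until reaching a node still needed by another word.
The suffix "nx" (2 nodes) is used only by "ttxxnnx"; the node for "ttxxn" still has the child "x", so pruning stops there.
Nodes removed: 2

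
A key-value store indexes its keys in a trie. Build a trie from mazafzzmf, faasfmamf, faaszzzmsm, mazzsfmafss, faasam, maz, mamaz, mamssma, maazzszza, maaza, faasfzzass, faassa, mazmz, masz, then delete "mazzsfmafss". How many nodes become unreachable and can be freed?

8

Walk "mazzsfmafss" from the leaf back toward the root, removing each node that no remaining word uses.
The suffix "zsfmafss" (8 nodes) is used only by "mazzsfmafss"; the node for "maz" still has the child "a", so pruning stops there.
Nodes removed: 8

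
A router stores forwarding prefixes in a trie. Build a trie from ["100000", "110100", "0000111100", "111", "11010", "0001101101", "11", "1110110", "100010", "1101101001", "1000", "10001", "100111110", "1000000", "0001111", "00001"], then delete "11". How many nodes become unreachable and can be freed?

0

A node on "11"'s path can go only if nothing else ends at it or branches off below it.
Every node on "11" is still needed (e.g. by "110100"), so nothing is freed.
Nodes removed: 0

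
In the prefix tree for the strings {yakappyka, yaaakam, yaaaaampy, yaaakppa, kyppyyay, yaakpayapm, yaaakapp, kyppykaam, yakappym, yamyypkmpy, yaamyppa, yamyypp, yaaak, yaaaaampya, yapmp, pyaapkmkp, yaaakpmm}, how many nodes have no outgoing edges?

15

A leaf is a node with no children — equivalently, the end of a word that is not a proper prefix of any other stored word.
Those words: "kyppykaam", "kyppyyay", "pyaapkmkp", "yaaaaampya", "yaaakam", "yaaakapp", "yaaakpmm", "yaaakppa", "yaakpayapm", "yaamyppa", "yakappyka", "yakappym", "yamyypkmpy", "yamyypp", "yapmp"
Leaf count: 15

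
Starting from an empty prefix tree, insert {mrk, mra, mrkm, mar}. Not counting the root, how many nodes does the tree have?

7

Count nodes per top-level branch (shared prefixes stored once):
  'm'-branch (mar, mra, mrk, mrkm): 7 nodes
Sum: 7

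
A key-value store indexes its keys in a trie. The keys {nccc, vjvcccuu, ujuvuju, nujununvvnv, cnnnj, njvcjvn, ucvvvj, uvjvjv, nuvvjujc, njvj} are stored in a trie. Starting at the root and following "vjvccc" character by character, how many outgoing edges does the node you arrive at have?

1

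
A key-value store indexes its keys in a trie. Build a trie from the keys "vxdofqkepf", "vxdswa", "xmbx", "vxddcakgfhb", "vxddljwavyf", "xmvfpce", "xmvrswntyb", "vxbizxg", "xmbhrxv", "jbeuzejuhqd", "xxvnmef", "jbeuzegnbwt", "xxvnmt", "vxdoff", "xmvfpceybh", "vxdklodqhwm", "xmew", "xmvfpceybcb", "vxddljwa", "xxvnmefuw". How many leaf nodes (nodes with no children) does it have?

17

Leaves are exactly the stored words that no other stored word extends.
Those words: "jbeuzegnbwt", "jbeuzejuhqd", "vxbizxg", "vxddcakgfhb", "vxddljwavyf", "vxdklodqhwm", "vxdoff", "vxdofqkepf", "vxdswa", "xmbhrxv", "xmbx", "xmew", "xmvfpceybcb", "xmvfpceybh", "xmvrswntyb", "xxvnmefuw", "xxvnmt"
Leaf count: 17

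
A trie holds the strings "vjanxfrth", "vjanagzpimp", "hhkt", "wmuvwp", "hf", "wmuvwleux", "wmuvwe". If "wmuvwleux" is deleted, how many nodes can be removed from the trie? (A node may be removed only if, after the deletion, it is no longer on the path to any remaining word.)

A node on "wmuvwleux"'s path can go only if nothing else ends at it or branches off below it.
The suffix "leux" (4 nodes) is used only by "wmuvwleux"; the node for "wmuvw" still has the child "p", so pruning stops there.
Nodes removed: 4

4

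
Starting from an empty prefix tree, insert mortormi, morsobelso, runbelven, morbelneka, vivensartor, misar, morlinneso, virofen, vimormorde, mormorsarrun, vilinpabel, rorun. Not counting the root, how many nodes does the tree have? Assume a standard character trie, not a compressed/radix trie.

Trace insertions, counting only characters that open a new branch:
  "mortormi" → 8 new (m, o, r, t, o, r, m, i)
  "morsobelso" → prefix "mor" already present; 7 new (s, o, b, e, l, s, o)
  "runbelven" → 9 new (r, u, n, b, e, l, v, e, n)
  "morbelneka" → prefix "mor" already present; 7 new (b, e, l, n, e, k, a)
  "vivensartor" → 11 new (v, i, v, e, n, s, a, r, t, o, r)
  "misar" → prefix "m" already present; 4 new (i, s, a, r)
  "morlinneso" → prefix "mor" already present; 7 new (l, i, n, n, e, s, o)
  "virofen" → prefix "vi" already present; 5 new (r, o, f, e, n)
  "vimormorde" → prefix "vi" already present; 8 new (m, o, r, m, o, r, d, e)
  "mormorsarrun" → prefix "mor" already present; 9 new (m, o, r, s, a, r, r, u, n)
  "vilinpabel" → prefix "vi" already present; 8 new (l, i, n, p, a, b, e, l)
  "rorun" → prefix "r" already present; 4 new (o, r, u, n)
Total nodes = 8 + 7 + 9 + 7 + 11 + 4 + 7 + 5 + 8 + 9 + 8 + 4 = 87

87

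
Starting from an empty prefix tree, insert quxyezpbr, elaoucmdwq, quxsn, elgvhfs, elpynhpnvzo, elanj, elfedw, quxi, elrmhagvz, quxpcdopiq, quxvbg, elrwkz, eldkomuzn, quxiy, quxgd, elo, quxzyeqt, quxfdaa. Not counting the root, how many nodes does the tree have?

82

Count nodes per top-level branch (shared prefixes stored once):
  'e'-branch (elanj, elaoucmdwq, eldkomuzn, elfedw, elgvhfs, elo, elpynhpnvzo, elrmhagvz, elrwkz): 48 nodes
  'q'-branch (quxfdaa, quxgd, quxi, quxiy, quxpcdopiq, quxsn, quxvbg, quxyezpbr, quxzyeqt): 34 nodes
Sum: 82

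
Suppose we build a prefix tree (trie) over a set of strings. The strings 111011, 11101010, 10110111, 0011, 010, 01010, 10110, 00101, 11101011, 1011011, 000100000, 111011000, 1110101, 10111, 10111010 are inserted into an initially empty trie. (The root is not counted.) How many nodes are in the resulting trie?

41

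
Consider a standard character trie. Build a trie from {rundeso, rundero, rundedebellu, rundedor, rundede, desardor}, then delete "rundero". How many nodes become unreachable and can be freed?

A node on "rundero"'s path can go only if nothing else ends at it or branches off below it.
The suffix "ro" (2 nodes) is used only by "rundero"; the node for "runde" still has the child "s", so pruning stops there.
Nodes removed: 2

2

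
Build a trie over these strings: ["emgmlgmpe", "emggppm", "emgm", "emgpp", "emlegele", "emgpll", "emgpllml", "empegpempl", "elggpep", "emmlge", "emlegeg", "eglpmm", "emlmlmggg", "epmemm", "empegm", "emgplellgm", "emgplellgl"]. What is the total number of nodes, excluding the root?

67

Trace insertions, counting only characters that open a new branch:
  "emgmlgmpe" → 9 new (e, m, g, m, l, g, m, p, e)
  "emggppm" → prefix "emg" already present; 4 new (g, p, p, m)
  "emgm" → prefix "emgm" already present; 0 new (none)
  "emgpp" → prefix "emg" already present; 2 new (p, p)
  "emlegele" → prefix "em" already present; 6 new (l, e, g, e, l, e)
  "emgpll" → prefix "emgp" already present; 2 new (l, l)
  "emgpllml" → prefix "emgpll" already present; 2 new (m, l)
  "empegpempl" → prefix "em" already present; 8 new (p, e, g, p, e, m, p, l)
  "elggpep" → prefix "e" already present; 6 new (l, g, g, p, e, p)
  "emmlge" → prefix "em" already present; 4 new (m, l, g, e)
  "emlegeg" → prefix "emlege" already present; 1 new (g)
  "eglpmm" → prefix "e" already present; 5 new (g, l, p, m, m)
  "emlmlmggg" → prefix "eml" already present; 6 new (m, l, m, g, g, g)
  "epmemm" → prefix "e" already present; 5 new (p, m, e, m, m)
  "empegm" → prefix "empeg" already present; 1 new (m)
  "emgplellgm" → prefix "emgpl" already present; 5 new (e, l, l, g, m)
  "emgplellgl" → prefix "emgplellg" already present; 1 new (l)
Total nodes = 9 + 4 + 0 + 2 + 6 + 2 + 2 + 8 + 6 + 4 + 1 + 5 + 6 + 5 + 1 + 5 + 1 = 67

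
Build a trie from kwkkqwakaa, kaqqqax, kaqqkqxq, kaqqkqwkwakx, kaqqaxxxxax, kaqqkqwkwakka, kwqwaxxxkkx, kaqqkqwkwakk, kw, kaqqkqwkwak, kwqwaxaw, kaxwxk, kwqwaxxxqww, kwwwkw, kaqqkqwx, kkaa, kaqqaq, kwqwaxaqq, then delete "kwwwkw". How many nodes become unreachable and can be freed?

A node on "kwwwkw"'s path can go only if nothing else ends at it or branches off below it.
The suffix "wwkw" (4 nodes) is used only by "kwwwkw"; the node for "kw" still has the child "k", so pruning stops there.
Nodes removed: 4

4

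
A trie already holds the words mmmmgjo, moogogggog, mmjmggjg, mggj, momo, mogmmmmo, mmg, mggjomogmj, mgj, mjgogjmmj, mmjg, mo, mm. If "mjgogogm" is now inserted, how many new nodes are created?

Walking "mjgogogm" from the root, the first 5 characters ("mjgog") follow existing edges; "o" is the first miss.
So 8 − 5 = 3 new nodes.

3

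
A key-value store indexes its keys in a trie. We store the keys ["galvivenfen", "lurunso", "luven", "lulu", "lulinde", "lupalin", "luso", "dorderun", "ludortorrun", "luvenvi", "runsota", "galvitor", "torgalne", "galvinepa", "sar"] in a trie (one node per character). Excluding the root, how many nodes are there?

78

For each word, the new-node count is its length minus the longest prefix already in the trie:
  "galvivenfen" → 11 new (g, a, l, v, i, v, e, n, f, e, n)
  "lurunso" → 7 new (l, u, r, u, n, s, o)
  "luven" → prefix "lu" already present; 3 new (v, e, n)
  "lulu" → prefix "lu" already present; 2 new (l, u)
  "lulinde" → prefix "lul" already present; 4 new (i, n, d, e)
  "lupalin" → prefix "lu" already present; 5 new (p, a, l, i, n)
  "luso" → prefix "lu" already present; 2 new (s, o)
  "dorderun" → 8 new (d, o, r, d, e, r, u, n)
  "ludortorrun" → prefix "lu" already present; 9 new (d, o, r, t, o, r, r, u, n)
  "luvenvi" → prefix "luven" already present; 2 new (v, i)
  "runsota" → 7 new (r, u, n, s, o, t, a)
  "galvitor" → prefix "galvi" already present; 3 new (t, o, r)
  "torgalne" → 8 new (t, o, r, g, a, l, n, e)
  "galvinepa" → prefix "galvi" already present; 4 new (n, e, p, a)
  "sar" → 3 new (s, a, r)
Total nodes = 11 + 7 + 3 + 2 + 4 + 5 + 2 + 8 + 9 + 2 + 7 + 3 + 8 + 4 + 3 = 78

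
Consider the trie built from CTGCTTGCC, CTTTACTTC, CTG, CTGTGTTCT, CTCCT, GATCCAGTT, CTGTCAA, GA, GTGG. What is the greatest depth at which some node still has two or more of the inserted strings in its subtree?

The deepest shared node is where two words last agree before diverging.
e.g. "CTGTCAA" and "CTGTGTTCT" share the prefix "CTGT" of length 4; no pair shares a longer one.
Longest shared-prefix length: 4

4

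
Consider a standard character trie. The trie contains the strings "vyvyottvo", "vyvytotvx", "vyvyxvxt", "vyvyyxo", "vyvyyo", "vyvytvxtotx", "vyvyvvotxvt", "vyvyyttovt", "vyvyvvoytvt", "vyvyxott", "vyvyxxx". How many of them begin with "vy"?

Filter for entries beginning with "vy":
Matches: "vyvyottvo", "vyvytotvx", "vyvytvxtotx", "vyvyvvotxvt", "vyvyvvoytvt", "vyvyxott", "vyvyxvxt", "vyvyxxx", "vyvyyo", "vyvyyttovt", "vyvyyxo"
Count: 11

11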